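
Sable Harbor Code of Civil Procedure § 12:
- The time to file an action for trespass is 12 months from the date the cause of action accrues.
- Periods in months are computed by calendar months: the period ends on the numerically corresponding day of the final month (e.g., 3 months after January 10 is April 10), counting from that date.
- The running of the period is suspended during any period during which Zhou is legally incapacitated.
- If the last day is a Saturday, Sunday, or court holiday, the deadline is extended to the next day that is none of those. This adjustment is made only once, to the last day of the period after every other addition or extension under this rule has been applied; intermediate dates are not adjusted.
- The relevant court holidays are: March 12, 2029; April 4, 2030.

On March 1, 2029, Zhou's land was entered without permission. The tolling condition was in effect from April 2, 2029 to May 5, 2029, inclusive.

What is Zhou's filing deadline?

April 5, 2030

12 months after March 1, 2029 is March 1, 2030.
From April 2, 2029 through May 5, 2029 inclusive is 34 days; tolling adds 34 days: March 1, 2030 + 34 days = April 4, 2030.
April 4, 2030 is a listed holiday. The next qualifying day is April 5, 2030.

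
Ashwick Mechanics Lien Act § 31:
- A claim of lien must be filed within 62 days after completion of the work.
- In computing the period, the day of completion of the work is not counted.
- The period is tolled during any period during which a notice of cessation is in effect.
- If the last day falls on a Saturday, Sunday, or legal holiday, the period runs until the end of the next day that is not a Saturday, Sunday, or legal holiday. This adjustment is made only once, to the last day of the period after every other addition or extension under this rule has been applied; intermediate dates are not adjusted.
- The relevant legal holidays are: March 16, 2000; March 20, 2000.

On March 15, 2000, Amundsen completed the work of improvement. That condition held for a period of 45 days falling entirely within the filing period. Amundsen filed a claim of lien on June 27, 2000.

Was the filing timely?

Yes

62 days after March 15, 2000 is May 16, 2000.
Tolling adds 45 days: May 16, 2000 + 45 days = June 30, 2000.
June 30, 2000 is a Friday and not a legal holiday, so no extension applies.
The deadline is June 30, 2000; the filing on June 27, 2000 is on or before that date.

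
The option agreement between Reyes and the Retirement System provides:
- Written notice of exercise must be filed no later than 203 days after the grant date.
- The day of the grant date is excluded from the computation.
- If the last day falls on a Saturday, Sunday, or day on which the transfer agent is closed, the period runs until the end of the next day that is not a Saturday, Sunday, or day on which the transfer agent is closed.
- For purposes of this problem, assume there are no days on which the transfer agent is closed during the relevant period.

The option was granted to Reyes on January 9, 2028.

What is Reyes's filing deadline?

203 days after January 9, 2028 is July 30, 2028.
July 30, 2028 is Sunday. The next qualifying day is July 31, 2028.

July 31, 2028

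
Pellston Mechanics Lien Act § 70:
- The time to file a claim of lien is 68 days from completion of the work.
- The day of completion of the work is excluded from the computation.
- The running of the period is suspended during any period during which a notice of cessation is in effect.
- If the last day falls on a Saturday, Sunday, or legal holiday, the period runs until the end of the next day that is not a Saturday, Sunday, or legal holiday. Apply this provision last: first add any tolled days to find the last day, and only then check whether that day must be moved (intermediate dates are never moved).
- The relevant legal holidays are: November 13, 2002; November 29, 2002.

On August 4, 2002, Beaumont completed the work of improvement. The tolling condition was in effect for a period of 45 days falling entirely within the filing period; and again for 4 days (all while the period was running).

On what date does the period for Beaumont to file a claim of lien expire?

December 2, 2002

68 days after August 4, 2002 is October 11, 2002.
Tolling adds 45 days: October 11, 2002 + 45 days = November 25, 2002.
Tolling adds 4 days: November 25, 2002 + 4 days = November 29, 2002.
November 29, 2002 is a listed holiday; November 30, 2002 is Saturday; December 1, 2002 is Sunday. The next qualifying day is December 2, 2002.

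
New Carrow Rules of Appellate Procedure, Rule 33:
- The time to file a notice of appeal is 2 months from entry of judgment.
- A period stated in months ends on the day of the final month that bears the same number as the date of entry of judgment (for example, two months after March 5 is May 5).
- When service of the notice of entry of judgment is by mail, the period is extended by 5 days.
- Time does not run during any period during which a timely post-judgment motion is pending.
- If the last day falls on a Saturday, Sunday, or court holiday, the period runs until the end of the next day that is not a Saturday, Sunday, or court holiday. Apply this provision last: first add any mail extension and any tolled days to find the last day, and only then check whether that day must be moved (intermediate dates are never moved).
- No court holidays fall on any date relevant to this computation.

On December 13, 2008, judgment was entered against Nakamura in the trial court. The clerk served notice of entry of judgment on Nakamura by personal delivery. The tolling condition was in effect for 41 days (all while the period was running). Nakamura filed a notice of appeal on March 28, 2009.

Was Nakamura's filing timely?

2 months after December 13, 2008 is February 13, 2009.
Service was not by mail, so no mail extension applies.
Tolling adds 41 days: February 13, 2009 + 41 days = March 26, 2009.
March 26, 2009 is a Thursday and not a court holiday, so no extension applies.
The deadline is March 26, 2009; the filing on March 28, 2009 is after that date.

No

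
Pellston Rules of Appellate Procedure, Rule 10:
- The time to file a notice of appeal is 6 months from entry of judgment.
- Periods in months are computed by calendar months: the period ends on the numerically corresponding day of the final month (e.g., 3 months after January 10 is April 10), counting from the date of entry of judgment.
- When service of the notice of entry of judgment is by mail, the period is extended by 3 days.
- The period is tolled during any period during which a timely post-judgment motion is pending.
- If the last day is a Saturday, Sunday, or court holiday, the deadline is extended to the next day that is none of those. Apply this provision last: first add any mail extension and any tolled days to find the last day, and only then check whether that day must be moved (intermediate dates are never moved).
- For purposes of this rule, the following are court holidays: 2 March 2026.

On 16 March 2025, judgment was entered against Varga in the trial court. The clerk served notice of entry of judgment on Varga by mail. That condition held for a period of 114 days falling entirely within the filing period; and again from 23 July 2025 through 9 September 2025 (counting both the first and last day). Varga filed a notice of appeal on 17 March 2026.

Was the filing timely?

No

6 months after 16 March 2025 is September 16, 2025.
Service was by mail, adding 3 days: September 16, 2025 + 3 days = September 19, 2025.
Tolling adds 114 days: September 19, 2025 + 114 days = January 11, 2026.
From July 23, 2025 through September 9, 2025 inclusive is 49 days; tolling adds 49 days: January 11, 2026 + 49 days = March 1, 2026.
March 1, 2026 is Sunday; March 2, 2026 is a listed holiday. The next qualifying day is March 3, 2026.
The deadline is March 3, 2026; the filing on March 17, 2026 is after that date.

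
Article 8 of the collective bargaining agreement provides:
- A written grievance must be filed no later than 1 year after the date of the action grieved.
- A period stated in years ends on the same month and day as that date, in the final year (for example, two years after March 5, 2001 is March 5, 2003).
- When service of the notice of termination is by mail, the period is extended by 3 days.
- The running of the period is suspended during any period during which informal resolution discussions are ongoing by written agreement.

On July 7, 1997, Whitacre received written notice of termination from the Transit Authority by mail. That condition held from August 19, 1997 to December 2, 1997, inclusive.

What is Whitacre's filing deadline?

1 year after July 7, 1997 is July 7, 1998.
Service was by mail, adding 3 days: July 7, 1998 + 3 days = July 10, 1998.
From August 19, 1997 through December 2, 1997 inclusive is 106 days; tolling adds 106 days: July 10, 1998 + 106 days = October 24, 1998.

October 24, 1998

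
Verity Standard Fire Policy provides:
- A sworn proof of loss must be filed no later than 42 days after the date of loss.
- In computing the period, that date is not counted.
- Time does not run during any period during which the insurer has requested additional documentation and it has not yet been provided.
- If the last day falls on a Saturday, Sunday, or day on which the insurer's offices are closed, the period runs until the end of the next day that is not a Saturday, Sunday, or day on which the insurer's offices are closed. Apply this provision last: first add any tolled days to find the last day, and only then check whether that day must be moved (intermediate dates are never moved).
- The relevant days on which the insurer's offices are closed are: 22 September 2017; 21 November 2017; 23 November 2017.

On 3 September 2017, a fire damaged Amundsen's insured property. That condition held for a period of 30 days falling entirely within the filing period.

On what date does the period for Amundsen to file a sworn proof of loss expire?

42 days after 3 September 2017 is October 15, 2017.
Tolling adds 30 days: October 15, 2017 + 30 days = November 14, 2017.
November 14, 2017 is a Tuesday and not a day on which the insurer's offices are closed, so no extension applies.

November 14, 2017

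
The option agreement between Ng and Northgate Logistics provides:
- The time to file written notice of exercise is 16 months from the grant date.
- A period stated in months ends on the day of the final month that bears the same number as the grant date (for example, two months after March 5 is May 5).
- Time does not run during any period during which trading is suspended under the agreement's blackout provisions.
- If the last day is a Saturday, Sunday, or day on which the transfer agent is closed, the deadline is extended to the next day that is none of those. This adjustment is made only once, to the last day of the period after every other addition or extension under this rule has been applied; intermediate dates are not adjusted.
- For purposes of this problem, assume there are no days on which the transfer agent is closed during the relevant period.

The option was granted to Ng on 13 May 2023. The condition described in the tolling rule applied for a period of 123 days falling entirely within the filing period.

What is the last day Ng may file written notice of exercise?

January 14, 2025

16 months after 13 May 2023 is September 13, 2024.
Tolling adds 123 days: September 13, 2024 + 123 days = January 14, 2025.
January 14, 2025 is a Tuesday and not a day on which the transfer agent is closed, so no extension applies.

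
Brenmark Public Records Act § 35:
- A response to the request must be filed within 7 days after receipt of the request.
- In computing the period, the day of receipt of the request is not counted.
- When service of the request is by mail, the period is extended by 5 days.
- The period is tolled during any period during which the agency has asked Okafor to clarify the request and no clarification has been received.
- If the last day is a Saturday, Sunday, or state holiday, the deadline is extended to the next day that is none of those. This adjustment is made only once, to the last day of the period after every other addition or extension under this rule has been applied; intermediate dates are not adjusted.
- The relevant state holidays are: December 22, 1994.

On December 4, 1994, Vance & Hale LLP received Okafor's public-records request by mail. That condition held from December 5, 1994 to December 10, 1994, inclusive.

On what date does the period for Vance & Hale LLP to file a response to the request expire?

7 days after December 4, 1994 is December 11, 1994.
Service was by mail, adding 5 days: December 11, 1994 + 5 days = December 16, 1994.
From December 5, 1994 through December 10, 1994 inclusive is 6 days; tolling adds 6 days: December 16, 1994 + 6 days = December 22, 1994.
December 22, 1994 is a listed holiday. The next qualifying day is December 23, 1994.

December 23, 1994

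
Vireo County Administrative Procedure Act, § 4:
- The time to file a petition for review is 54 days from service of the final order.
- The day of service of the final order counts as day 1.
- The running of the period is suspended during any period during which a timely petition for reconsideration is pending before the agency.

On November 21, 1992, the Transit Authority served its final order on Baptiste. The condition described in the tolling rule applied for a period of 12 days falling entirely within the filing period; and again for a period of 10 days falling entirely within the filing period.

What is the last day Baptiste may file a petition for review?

Counting November 21, 1992 as day 1, day 54 is January 13, 1993.
Tolling adds 12 days: January 13, 1993 + 12 days = January 25, 1993.
Tolling adds 10 days: January 25, 1993 + 10 days = February 4, 1993.

February 4, 1993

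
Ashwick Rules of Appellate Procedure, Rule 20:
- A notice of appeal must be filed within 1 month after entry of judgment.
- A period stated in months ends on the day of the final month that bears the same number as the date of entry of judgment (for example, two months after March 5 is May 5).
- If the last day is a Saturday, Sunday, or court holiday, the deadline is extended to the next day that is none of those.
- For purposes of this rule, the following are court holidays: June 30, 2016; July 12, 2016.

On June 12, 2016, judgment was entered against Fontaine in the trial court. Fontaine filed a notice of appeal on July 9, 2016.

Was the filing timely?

Yes

1 month after June 12, 2016 is July 12, 2016.
July 12, 2016 is a listed holiday. The next qualifying day is July 13, 2016.
The deadline is July 13, 2016; the filing on July 9, 2016 is on or before that date.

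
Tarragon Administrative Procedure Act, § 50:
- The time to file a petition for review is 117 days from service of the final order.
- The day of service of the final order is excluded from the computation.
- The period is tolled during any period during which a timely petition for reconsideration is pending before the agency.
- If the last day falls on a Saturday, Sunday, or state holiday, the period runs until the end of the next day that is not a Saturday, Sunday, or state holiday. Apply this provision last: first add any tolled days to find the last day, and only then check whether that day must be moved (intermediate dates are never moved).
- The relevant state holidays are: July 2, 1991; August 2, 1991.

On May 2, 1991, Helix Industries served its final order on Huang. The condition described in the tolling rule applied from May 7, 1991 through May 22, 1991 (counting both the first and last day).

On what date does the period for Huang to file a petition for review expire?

117 days after May 2, 1991 is August 27, 1991.
From May 7, 1991 through May 22, 1991 inclusive is 16 days; tolling adds 16 days: August 27, 1991 + 16 days = September 12, 1991.
September 12, 1991 is a Thursday and not a state holiday, so no extension applies.

September 12, 1991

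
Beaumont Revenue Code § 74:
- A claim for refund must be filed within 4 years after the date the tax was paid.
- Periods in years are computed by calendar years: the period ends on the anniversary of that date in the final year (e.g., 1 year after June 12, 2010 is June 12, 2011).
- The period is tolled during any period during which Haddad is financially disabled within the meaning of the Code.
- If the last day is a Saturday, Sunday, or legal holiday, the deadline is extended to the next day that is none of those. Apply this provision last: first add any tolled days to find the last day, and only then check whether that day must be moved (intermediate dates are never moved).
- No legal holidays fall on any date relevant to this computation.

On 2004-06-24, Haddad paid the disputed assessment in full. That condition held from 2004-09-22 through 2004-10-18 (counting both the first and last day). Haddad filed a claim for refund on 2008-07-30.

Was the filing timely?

4 years after 2004-06-24 is June 24, 2008.
From September 22, 2004 through October 18, 2004 inclusive is 27 days; tolling adds 27 days: June 24, 2008 + 27 days = July 21, 2008.
July 21, 2008 is a Monday and not a legal holiday, so no extension applies.
The deadline is July 21, 2008; the filing on July 30, 2008 is after that date.

No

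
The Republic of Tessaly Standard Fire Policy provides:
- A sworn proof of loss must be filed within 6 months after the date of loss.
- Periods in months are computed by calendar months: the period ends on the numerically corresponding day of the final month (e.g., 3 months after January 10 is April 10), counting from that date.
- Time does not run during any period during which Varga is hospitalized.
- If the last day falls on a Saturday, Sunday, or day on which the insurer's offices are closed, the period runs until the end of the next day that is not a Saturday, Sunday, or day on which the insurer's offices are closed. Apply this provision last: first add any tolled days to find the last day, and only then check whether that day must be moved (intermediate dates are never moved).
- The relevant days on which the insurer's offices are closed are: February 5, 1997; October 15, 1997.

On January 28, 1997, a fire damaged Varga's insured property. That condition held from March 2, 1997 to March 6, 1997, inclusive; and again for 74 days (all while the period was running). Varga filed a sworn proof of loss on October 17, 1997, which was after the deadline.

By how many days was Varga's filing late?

1 day

6 months after January 28, 1997 is July 28, 1997.
From March 2, 1997 through March 6, 1997 inclusive is 5 days; tolling adds 5 days: July 28, 1997 + 5 days = August 2, 1997.
Tolling adds 74 days: August 2, 1997 + 74 days = October 15, 1997.
October 15, 1997 is a listed holiday. The next qualifying day is October 16, 1997.
The deadline is October 16, 1997; from October 16, 1997 to October 17, 1997 is 1 days.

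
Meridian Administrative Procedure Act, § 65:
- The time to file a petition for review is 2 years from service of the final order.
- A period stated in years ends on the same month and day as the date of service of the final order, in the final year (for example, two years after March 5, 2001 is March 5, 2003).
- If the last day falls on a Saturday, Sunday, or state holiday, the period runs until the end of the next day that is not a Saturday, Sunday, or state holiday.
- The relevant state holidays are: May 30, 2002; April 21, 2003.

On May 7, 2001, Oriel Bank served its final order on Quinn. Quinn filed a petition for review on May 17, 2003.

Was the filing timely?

2 years after May 7, 2001 is May 7, 2003.
May 7, 2003 is a Wednesday and not a state holiday, so no extension applies.
The deadline is May 7, 2003; the filing on May 17, 2003 is after that date.

No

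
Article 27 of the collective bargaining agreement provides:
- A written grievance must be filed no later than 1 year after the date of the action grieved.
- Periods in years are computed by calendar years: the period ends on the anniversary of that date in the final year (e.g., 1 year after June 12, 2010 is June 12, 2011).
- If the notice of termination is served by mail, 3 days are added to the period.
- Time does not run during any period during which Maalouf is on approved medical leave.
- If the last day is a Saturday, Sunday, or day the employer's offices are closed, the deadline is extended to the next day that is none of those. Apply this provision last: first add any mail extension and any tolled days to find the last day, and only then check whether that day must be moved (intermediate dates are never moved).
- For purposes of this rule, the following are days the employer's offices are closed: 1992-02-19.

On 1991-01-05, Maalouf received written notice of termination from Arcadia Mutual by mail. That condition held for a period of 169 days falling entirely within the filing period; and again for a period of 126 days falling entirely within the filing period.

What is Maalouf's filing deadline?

October 29, 1992

1 year after 1991-01-05 is January 5, 1992.
Service was by mail, adding 3 days: January 5, 1992 + 3 days = January 8, 1992.
Tolling adds 169 days: January 8, 1992 + 169 days = June 25, 1992.
Tolling adds 126 days: June 25, 1992 + 126 days = October 29, 1992.
October 29, 1992 is a Thursday and not a day the employer's offices are closed, so no extension applies.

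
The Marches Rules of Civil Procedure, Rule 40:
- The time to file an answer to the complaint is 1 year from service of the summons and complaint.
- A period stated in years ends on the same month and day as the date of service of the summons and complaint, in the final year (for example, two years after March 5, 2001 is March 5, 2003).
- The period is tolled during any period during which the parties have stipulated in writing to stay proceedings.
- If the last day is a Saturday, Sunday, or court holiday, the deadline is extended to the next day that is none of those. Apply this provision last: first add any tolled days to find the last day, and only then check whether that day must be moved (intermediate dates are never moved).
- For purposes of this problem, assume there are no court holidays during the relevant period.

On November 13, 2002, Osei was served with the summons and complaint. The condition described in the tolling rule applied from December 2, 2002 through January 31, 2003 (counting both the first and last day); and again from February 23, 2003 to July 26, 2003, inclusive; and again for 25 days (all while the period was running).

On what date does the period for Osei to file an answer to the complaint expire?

1 year after November 13, 2002 is November 13, 2003.
From December 2, 2002 through January 31, 2003 inclusive is 61 days; tolling adds 61 days: November 13, 2003 + 61 days = January 13, 2004.
From February 23, 2003 through July 26, 2003 inclusive is 154 days; tolling adds 154 days: January 13, 2004 + 154 days = June 15, 2004.
Tolling adds 25 days: June 15, 2004 + 25 days = July 10, 2004.
July 10, 2004 is Saturday; July 11, 2004 is Sunday. The next qualifying day is July 12, 2004.

July 12, 2004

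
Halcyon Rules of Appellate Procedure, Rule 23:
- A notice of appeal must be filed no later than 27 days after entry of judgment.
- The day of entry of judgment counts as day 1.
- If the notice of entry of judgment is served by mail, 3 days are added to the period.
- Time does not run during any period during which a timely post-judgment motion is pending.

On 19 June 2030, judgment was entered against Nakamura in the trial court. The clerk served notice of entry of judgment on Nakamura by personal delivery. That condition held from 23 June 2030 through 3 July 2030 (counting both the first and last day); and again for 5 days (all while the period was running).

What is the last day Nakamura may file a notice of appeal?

Counting 19 June 2030 as day 1, day 27 is July 15, 2030.
Service was not by mail, so no mail extension applies.
From June 23, 2030 through July 3, 2030 inclusive is 11 days; tolling adds 11 days: July 15, 2030 + 11 days = July 26, 2030.
Tolling adds 5 days: July 26, 2030 + 5 days = July 31, 2030.

July 31, 2030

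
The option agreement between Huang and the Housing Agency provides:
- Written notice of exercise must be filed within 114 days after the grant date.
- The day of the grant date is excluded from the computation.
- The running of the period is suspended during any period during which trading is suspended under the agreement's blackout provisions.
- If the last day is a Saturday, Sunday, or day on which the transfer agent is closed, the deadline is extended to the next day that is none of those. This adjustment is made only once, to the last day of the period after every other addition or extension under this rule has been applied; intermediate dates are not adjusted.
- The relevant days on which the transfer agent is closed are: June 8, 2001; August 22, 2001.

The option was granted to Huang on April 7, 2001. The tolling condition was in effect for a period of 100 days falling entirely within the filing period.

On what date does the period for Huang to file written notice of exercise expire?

November 7, 2001

114 days after April 7, 2001 is July 30, 2001.
Tolling adds 100 days: July 30, 2001 + 100 days = November 7, 2001.
November 7, 2001 is a Wednesday and not a day on which the transfer agent is closed, so no extension applies.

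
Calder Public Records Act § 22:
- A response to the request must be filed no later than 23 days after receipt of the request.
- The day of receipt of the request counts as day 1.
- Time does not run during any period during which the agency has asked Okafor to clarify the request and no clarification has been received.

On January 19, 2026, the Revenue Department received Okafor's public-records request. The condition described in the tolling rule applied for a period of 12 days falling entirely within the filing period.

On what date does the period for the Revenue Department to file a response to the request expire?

Counting January 19, 2026 as day 1, day 23 is February 10, 2026.
Tolling adds 12 days: February 10, 2026 + 12 days = February 22, 2026.

February 22, 2026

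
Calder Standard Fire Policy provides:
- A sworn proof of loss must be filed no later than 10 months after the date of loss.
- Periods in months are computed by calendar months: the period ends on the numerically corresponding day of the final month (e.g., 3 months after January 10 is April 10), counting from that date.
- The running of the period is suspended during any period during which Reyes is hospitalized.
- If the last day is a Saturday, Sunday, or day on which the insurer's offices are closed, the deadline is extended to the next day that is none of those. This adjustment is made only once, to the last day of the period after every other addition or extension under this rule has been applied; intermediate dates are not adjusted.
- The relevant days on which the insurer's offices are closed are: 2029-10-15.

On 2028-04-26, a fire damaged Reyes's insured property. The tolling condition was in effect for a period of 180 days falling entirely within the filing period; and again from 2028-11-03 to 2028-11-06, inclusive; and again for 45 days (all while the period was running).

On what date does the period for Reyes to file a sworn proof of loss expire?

10 months after 2028-04-26 is February 26, 2029.
Tolling adds 180 days: February 26, 2029 + 180 days = August 25, 2029.
From November 3, 2028 through November 6, 2028 inclusive is 4 days; tolling adds 4 days: August 25, 2029 + 4 days = August 29, 2029.
Tolling adds 45 days: August 29, 2029 + 45 days = October 13, 2029.
October 13, 2029 is Saturday; October 14, 2029 is Sunday; October 15, 2029 is a listed holiday. The next qualifying day is October 16, 2029.

October 16, 2029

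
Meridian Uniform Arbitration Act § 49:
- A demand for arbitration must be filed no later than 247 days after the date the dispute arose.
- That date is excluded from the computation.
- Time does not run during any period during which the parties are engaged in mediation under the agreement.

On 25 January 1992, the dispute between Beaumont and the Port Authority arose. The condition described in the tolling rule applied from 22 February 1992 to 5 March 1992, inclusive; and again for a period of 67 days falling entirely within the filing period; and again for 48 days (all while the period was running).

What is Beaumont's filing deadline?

247 days after 25 January 1992 is September 28, 1992.
From February 22, 1992 through March 5, 1992 inclusive is 13 days; tolling adds 13 days: September 28, 1992 + 13 days = October 11, 1992.
Tolling adds 67 days: October 11, 1992 + 67 days = December 17, 1992.
Tolling adds 48 days: December 17, 1992 + 48 days = February 3, 1993.

February 3, 1993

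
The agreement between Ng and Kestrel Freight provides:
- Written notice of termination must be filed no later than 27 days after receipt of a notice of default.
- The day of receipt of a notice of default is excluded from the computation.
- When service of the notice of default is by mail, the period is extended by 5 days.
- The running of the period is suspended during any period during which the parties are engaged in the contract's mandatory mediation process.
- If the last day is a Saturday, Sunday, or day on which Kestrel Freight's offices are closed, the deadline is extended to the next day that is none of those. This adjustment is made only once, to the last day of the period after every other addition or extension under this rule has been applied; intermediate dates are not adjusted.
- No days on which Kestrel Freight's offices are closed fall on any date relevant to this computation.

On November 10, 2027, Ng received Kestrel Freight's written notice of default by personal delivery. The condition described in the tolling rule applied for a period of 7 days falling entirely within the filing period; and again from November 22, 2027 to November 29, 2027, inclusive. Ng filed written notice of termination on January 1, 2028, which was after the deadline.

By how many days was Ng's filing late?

27 days after November 10, 2027 is December 7, 2027.
Service was not by mail, so no mail extension applies.
Tolling adds 7 days: December 7, 2027 + 7 days = December 14, 2027.
From November 22, 2027 through November 29, 2027 inclusive is 8 days; tolling adds 8 days: December 14, 2027 + 8 days = December 22, 2027.
December 22, 2027 is a Wednesday and not a day on which Kestrel Freight's offices are closed, so no extension applies.
The deadline is December 22, 2027; from December 22, 2027 to January 1, 2028 is 10 days.

10 days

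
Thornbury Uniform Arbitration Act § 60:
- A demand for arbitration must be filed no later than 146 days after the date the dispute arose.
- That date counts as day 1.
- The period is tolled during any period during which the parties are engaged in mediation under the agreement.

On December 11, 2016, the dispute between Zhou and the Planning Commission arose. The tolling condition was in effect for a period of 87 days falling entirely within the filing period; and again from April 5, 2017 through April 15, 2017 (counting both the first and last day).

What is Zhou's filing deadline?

Counting December 11, 2016 as day 1, day 146 is May 5, 2017.
Tolling adds 87 days: May 5, 2017 + 87 days = July 31, 2017.
From April 5, 2017 through April 15, 2017 inclusive is 11 days; tolling adds 11 days: July 31, 2017 + 11 days = August 11, 2017.

August 11, 2017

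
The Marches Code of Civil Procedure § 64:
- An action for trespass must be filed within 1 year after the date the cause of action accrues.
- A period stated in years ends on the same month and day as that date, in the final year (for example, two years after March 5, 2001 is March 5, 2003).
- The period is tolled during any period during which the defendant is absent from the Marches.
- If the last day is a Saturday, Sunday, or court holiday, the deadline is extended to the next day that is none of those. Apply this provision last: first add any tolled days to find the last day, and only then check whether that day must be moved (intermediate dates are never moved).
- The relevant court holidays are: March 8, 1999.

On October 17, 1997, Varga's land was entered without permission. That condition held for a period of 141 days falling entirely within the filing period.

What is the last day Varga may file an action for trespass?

March 9, 1999

1 year after October 17, 1997 is October 17, 1998.
Tolling adds 141 days: October 17, 1998 + 141 days = March 7, 1999.
March 7, 1999 is Sunday; March 8, 1999 is a listed holiday. The next qualifying day is March 9, 1999.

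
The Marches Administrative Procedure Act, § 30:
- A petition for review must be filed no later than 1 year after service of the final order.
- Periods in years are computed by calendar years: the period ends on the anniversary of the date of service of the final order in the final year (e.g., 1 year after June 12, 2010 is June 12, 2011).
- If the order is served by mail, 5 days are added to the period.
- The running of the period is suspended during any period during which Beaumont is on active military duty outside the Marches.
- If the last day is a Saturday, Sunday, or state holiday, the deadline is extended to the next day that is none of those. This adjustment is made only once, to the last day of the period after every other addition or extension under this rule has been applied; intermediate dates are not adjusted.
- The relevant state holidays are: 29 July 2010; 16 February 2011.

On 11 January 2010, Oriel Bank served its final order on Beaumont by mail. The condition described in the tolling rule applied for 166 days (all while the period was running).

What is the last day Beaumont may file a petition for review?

July 1, 2011

1 year after 11 January 2010 is January 11, 2011.
Service was by mail, adding 5 days: January 11, 2011 + 5 days = January 16, 2011.
Tolling adds 166 days: January 16, 2011 + 166 days = July 1, 2011.
July 1, 2011 is a Friday and not a state holiday, so no extension applies.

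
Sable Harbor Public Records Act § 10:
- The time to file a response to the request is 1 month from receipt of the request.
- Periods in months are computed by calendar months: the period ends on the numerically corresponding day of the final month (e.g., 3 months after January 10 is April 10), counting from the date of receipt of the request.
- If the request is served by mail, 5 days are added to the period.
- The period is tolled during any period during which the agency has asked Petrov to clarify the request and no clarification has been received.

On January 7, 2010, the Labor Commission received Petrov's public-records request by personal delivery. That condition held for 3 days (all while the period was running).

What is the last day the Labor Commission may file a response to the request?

February 10, 2010

1 month after January 7, 2010 is February 7, 2010.
Service was not by mail, so no mail extension applies.
Tolling adds 3 days: February 7, 2010 + 3 days = February 10, 2010.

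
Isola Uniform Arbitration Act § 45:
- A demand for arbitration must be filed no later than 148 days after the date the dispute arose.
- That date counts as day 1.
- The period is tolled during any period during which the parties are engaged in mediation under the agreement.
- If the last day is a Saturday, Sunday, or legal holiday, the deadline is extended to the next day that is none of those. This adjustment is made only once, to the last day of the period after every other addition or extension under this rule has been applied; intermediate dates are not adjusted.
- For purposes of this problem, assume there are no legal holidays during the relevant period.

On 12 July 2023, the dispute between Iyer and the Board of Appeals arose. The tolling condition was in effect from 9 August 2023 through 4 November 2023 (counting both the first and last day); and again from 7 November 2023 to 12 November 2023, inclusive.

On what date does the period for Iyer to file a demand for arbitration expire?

Counting 12 July 2023 as day 1, day 148 is December 6, 2023.
From August 9, 2023 through November 4, 2023 inclusive is 88 days; tolling adds 88 days: December 6, 2023 + 88 days = March 3, 2024.
From November 7, 2023 through November 12, 2023 inclusive is 6 days; tolling adds 6 days: March 3, 2024 + 6 days = March 9, 2024.
March 9, 2024 is Saturday; March 10, 2024 is Sunday. The next qualifying day is March 11, 2024.

March 11, 2024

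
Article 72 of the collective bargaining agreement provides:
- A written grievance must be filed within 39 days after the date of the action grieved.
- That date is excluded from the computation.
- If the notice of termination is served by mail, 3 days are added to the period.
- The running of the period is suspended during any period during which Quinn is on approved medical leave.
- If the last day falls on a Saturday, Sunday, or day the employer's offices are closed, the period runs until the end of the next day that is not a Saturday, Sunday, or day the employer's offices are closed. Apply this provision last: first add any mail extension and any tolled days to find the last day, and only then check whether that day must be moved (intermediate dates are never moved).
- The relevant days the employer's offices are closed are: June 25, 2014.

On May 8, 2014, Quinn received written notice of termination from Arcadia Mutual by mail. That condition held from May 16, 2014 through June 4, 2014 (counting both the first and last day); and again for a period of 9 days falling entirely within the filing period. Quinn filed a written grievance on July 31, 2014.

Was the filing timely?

39 days after May 8, 2014 is June 16, 2014.
Service was by mail, adding 3 days: June 16, 2014 + 3 days = June 19, 2014.
From May 16, 2014 through June 4, 2014 inclusive is 20 days; tolling adds 20 days: June 19, 2014 + 20 days = July 9, 2014.
Tolling adds 9 days: July 9, 2014 + 9 days = July 18, 2014.
July 18, 2014 is a Friday and not a day the employer's offices are closed, so no extension applies.
The deadline is July 18, 2014; the filing on July 31, 2014 is after that date.

No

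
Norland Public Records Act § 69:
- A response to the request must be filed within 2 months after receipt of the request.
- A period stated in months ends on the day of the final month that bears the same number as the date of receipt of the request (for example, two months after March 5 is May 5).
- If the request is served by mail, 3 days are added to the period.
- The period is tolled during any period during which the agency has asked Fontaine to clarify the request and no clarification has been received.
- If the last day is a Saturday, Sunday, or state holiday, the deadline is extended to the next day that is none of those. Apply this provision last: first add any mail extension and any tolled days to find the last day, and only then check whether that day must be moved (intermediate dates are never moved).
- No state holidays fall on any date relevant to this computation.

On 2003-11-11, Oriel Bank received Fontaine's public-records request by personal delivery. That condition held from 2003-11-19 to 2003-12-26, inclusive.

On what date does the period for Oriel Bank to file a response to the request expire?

2 months after 2003-11-11 is January 11, 2004.
Service was not by mail, so no mail extension applies.
From November 19, 2003 through December 26, 2003 inclusive is 38 days; tolling adds 38 days: January 11, 2004 + 38 days = February 18, 2004.
February 18, 2004 is a Wednesday and not a state holiday, so no extension applies.

February 18, 2004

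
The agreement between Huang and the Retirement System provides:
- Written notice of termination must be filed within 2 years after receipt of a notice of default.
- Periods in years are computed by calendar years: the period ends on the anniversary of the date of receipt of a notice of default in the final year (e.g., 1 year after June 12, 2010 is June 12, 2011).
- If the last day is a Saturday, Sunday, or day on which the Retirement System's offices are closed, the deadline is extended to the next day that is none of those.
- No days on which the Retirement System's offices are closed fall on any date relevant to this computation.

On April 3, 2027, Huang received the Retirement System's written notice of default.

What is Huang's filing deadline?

April 3, 2029

2 years after April 3, 2027 is April 3, 2029.
April 3, 2029 is a Tuesday and not a day on which the Retirement System's offices are closed, so no extension applies.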